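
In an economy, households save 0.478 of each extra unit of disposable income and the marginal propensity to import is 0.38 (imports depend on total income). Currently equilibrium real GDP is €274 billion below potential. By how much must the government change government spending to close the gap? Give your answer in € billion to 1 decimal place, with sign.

MPC = 1 − MPS = 1 − 0.478 = 0.522.
Spending multiplier = 1/(1 − c + m) = 1/(1 − 0.522 + 0.38) = 1/0.858 ≈ 1.166.
Need ΔY = +€274 billion, so ΔG = ΔY/k = (+€274 billion) × 0.858 ≈ +€235.1 billion.
The government should increase government spending by €235.1 billion.

+€235.1 billion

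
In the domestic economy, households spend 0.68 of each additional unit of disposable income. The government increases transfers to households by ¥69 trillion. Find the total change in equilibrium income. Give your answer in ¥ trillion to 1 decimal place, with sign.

The transfer change shifts disposable income by +¥69 trillion, so first-round consumption changes by c·ΔTR = 0.68 × (+¥69 trillion) = +¥46.92 trillion.
Expenditure multiplier = 1/(1 − MPC) = 1/(1 − 0.68) = 1/0.32 = 3.125.
The transfer multiplier is c × k = 2.125, so ΔY = k × (c·ΔTR) = (+¥46.92 trillion) / 0.32 ≈ +¥146.6 trillion.

+¥146.6 trillion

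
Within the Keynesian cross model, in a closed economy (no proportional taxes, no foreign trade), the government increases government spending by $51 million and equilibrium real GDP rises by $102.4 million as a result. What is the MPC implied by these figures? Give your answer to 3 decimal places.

Implied spending multiplier k = ΔY/ΔG = 102.4/51 ≈ 2.0078.
Since k = 1/(1 − MPC), MPC = 1 − 1/k = 1 − ΔG/ΔY = 1 − 51/102.4 ≈ 0.502.

0.502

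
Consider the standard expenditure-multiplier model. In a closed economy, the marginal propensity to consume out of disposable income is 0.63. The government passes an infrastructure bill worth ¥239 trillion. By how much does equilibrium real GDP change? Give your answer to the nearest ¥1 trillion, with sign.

+¥646 trillion

Expenditure multiplier = 1/(1 − MPC) = 1/(1 − 0.63) = 1/0.37 ≈ 2.703.
ΔY = k × ΔG = (+¥239 trillion) / 0.37 ≈ +¥646 trillion.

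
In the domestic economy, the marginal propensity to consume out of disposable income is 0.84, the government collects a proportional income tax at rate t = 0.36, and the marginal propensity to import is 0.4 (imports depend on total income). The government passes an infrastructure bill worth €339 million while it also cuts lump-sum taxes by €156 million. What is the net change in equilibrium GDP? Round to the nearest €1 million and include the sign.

Expenditure multiplier = 1/(1 − c(1−t) + m) = 1/(1 − 0.84×0.64 + 0.4) = 1/0.8624 ≈ 1.16.
ΔG contributes k·ΔG = (+€339 million) / 0.8624 ≈ +€393.1 million.
ΔT of −€156 million changes first-round spending by −c·ΔT = +€131.04 million, contributing k·(−c·ΔT) = (+€131.04 million) / 0.8624 ≈ +€151.9 million.
Net ΔY = k(ΔG − c·ΔT) = (+€470.04 million) / 0.8624 ≈ +€545 million.

+€545 million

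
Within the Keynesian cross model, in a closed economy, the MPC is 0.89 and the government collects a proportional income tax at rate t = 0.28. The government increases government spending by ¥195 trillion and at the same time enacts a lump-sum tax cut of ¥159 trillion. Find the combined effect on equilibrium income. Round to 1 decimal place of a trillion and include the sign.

+¥936.8 trillion

Expenditure multiplier = 1/(1 − c(1−t)) = 1/(1 − 0.89×0.72) = 1/0.3592 ≈ 2.784.
ΔG contributes k·ΔG = (+¥195 trillion) / 0.3592 ≈ +¥542.9 trillion.
ΔT of −¥159 trillion changes first-round spending by −c·ΔT = +¥141.51 trillion, contributing k·(−c·ΔT) = (+¥141.51 trillion) / 0.3592 ≈ +¥394 trillion.
Net ΔY = k(ΔG − c·ΔT) = (+¥336.51 trillion) / 0.3592 ≈ +¥936.8 trillion.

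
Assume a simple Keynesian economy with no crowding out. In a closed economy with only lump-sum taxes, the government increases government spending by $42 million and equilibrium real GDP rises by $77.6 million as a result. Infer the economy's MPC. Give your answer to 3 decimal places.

0.459

Implied spending multiplier k = ΔY/ΔG = 77.6/42 ≈ 1.8476.
Since k = 1/(1 − MPC), MPC = 1 − 1/k = 1 − ΔG/ΔY = 1 − 42/77.6 ≈ 0.459.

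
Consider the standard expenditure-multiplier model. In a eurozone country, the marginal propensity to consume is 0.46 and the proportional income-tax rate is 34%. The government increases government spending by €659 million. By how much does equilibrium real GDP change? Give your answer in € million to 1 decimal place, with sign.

Spending multiplier = 1/(1 − c(1−t)) = 1/(1 − 0.46×0.66) = 1/0.6964 ≈ 1.436.
ΔY = k × ΔG = (+€659 million) / 0.6964 ≈ +€946.3 million.

+€946.3 million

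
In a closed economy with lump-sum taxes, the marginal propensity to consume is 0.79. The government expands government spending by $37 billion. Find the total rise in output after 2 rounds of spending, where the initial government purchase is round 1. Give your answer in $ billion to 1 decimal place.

$66.2 billion

Round 1 adds ΔG = $37 billion; each later round is MPC = 0.79 times the previous.
After 2 rounds: 37 + 29.23 = ΔG·(1 − c^2)/(1 − c) = 37 × (1 − 0.6241)/0.21 ≈ $66.2 billion.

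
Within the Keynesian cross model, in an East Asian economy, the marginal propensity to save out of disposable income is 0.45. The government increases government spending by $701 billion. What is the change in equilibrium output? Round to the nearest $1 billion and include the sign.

+$1,558 billion

MPC = 1 − MPS = 1 − 0.45 = 0.55.
Government-spending multiplier = 1/(1 − MPC) = 1/(1 − 0.55) = 1/0.45 ≈ 2.222.
ΔY = k × ΔG = (+$701 billion) / 0.45 ≈ +$1,558 billion.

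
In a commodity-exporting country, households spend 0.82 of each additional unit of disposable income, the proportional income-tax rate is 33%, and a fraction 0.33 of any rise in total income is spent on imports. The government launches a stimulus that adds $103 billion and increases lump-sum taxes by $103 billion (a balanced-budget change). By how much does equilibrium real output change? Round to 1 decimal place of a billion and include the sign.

Expenditure multiplier = 1/(1 − c(1−t) + m) = 1/(1 − 0.82×0.67 + 0.33) = 1/0.7806 ≈ 1.281.
ΔG contributes k·ΔG = (+$103 billion) / 0.7806 ≈ +$131.9 billion.
ΔT of +$103 billion changes first-round spending by −c·ΔT = −$84.46 billion, contributing k·(−c·ΔT) = (−$84.46 billion) / 0.7806 ≈ −$108.2 billion.
Net ΔY = k(ΔG − c·ΔT) = (+$18.54 billion) / 0.7806 ≈ +$23.8 billion.

+$23.8 billion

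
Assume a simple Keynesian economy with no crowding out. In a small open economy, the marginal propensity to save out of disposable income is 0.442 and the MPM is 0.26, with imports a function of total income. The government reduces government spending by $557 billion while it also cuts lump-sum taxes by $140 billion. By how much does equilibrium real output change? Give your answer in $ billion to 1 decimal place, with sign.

MPC = 1 − MPS = 1 − 0.442 = 0.558.
Expenditure multiplier = 1/(1 − c + m) = 1/(1 − 0.558 + 0.26) = 1/0.702 ≈ 1.425.
ΔG contributes k·ΔG = (−$557 billion) / 0.702 ≈ −$793.4 billion.
ΔT of −$140 billion changes first-round spending by −c·ΔT = +$78.12 billion, contributing k·(−c·ΔT) = (+$78.12 billion) / 0.702 ≈ +$111.3 billion.
Net ΔY = k(ΔG − c·ΔT) = (−$478.88 billion) / 0.702 ≈ −$682.2 billion.

−$682.2 billion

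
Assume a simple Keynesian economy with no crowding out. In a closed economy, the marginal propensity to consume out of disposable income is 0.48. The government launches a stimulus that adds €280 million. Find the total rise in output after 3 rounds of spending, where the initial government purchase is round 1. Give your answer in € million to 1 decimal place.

€478.9 million

Round 1 adds ΔG = €280 million; each later round is MPC = 0.48 times the previous.
After 3 rounds: 280 + 134.4 + 64.512 = ΔG·(1 − c^3)/(1 − c) = 280 × (1 − 0.110592)/0.52 ≈ €478.9 million.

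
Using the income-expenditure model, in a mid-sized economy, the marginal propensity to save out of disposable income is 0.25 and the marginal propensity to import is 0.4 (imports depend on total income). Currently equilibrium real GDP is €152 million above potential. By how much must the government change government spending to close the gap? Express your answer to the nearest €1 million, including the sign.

−€99 million

MPC = 1 − MPS = 1 − 0.25 = 0.75.
Spending multiplier = 1/(1 − c + m) = 1/(1 − 0.75 + 0.4) = 1/0.65 ≈ 1.538.
Need ΔY = −€152 million, so ΔG = ΔY/k = (−€152 million) × 0.65 ≈ −€99 million.
The government should cut government spending by €99 million.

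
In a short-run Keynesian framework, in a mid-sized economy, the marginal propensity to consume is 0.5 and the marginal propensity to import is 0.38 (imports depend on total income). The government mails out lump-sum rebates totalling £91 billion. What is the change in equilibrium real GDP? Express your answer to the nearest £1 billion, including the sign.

A lump-sum tax change of −£91 billion shifts disposable income by +£91 billion; first-round consumption changes by −c × ΔT = −0.5 × (−£91 billion) = +£45.5 billion.
Expenditure multiplier = 1/(1 − c + m) = 1/(1 − 0.5 + 0.38) = 1/0.88 ≈ 1.136.
The tax multiplier is −c × k ≈ −0.568, so ΔY = k × (−c·ΔT) = (+£45.5 billion) / 0.88 ≈ +£52 billion.

+£52 billion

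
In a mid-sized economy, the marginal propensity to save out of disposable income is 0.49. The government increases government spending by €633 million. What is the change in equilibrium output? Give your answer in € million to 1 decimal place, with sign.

+€1,291.8 million

MPC = 1 − MPS = 1 − 0.49 = 0.51.
Spending multiplier = 1/(1 − MPC) = 1/(1 − 0.51) = 1/0.49 ≈ 2.041.
ΔY = k × ΔG = (+€633 million) / 0.49 ≈ +€1,291.8 million.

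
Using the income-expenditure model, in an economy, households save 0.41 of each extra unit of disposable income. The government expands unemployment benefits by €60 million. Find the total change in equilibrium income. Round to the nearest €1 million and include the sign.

MPC = 1 − MPS = 1 − 0.41 = 0.59.
The transfer change shifts disposable income by +€60 million, so first-round consumption changes by c·ΔTR = 0.59 × (+€60 million) = +€35.4 million.
Expenditure multiplier = 1/(1 − MPC) = 1/(1 − 0.59) = 1/0.41 ≈ 2.439.
The transfer multiplier is c × k ≈ 1.439, so ΔY = k × (c·ΔTR) = (+€35.4 million) / 0.41 ≈ +€86 million.

+€86 million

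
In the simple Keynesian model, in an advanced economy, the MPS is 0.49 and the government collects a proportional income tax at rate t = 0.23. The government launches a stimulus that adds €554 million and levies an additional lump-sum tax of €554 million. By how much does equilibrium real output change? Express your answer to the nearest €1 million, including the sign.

MPC = 1 − MPS = 1 − 0.49 = 0.51.
Expenditure multiplier = 1/(1 − c(1−t)) = 1/(1 − 0.51×0.77) = 1/0.6073 ≈ 1.647.
ΔG contributes k·ΔG = (+€554 million) / 0.6073 ≈ +€912.2 million.
ΔT of +€554 million changes first-round spending by −c·ΔT = −€282.54 million, contributing k·(−c·ΔT) = (−€282.54 million) / 0.6073 ≈ −€465.2 million.
Net ΔY = k(ΔG − c·ΔT) = (+€271.46 million) / 0.6073 ≈ +€447 million.

+€447 million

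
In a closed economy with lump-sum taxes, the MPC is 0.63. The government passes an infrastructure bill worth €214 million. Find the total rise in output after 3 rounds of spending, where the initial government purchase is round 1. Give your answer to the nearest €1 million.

€434 million

Round 1 adds ΔG = €214 million; each later round is MPC = 0.63 times the previous.
After 3 rounds: 214 + 134.82 + 84.9366 = ΔG·(1 − c^3)/(1 − c) = 214 × (1 − 0.250047)/0.37 ≈ €434 million.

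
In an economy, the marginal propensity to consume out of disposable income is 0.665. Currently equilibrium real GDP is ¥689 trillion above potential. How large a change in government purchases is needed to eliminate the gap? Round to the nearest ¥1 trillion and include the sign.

Spending multiplier = 1/(1 − MPC) = 1/(1 − 0.665) = 1/0.335 ≈ 2.985.
Need ΔY = −¥689 trillion, so ΔG = ΔY/k = (−¥689 trillion) × 0.335 ≈ −¥231 trillion.
The government should cut government purchases by ¥231 trillion.

−¥231 trillion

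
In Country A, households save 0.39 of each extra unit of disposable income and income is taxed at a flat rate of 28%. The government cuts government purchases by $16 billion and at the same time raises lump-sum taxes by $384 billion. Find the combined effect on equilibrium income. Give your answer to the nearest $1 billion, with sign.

−$446 billion

MPC = 1 − MPS = 1 − 0.39 = 0.61.
Expenditure multiplier = 1/(1 − c(1−t)) = 1/(1 − 0.61×0.72) = 1/0.5608 ≈ 1.783.
ΔG contributes k·ΔG = (−$16 billion) / 0.5608 ≈ −$28.5 billion.
ΔT of +$384 billion changes first-round spending by −c·ΔT = −$234.24 billion, contributing k·(−c·ΔT) = (−$234.24 billion) / 0.5608 ≈ −$417.7 billion.
Net ΔY = k(ΔG − c·ΔT) = (−$250.24 billion) / 0.5608 ≈ −$446 billion.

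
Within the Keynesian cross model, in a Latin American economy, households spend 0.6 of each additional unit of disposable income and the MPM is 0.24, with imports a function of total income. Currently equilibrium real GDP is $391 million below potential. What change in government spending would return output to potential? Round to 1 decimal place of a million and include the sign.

Spending multiplier = 1/(1 − c + m) = 1/(1 − 0.6 + 0.24) = 1/0.64 ≈ 1.563.
Need ΔY = +$391 million, so ΔG = ΔY/k = (+$391 million) × 0.64 ≈ +$250.2 million.
The government should increase government spending by $250.2 million.

+$250.2 million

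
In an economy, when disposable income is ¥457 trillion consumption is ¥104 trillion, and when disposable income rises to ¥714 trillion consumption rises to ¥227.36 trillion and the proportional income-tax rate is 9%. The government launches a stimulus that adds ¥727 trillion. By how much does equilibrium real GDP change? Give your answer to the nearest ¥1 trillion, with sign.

MPC = ΔC/ΔYd = (227.36 − 104)/(714 − 457) = 123.36/257 = 0.48.
Spending multiplier = 1/(1 − c(1−t)) = 1/(1 − 0.48×0.91) = 1/0.5632 ≈ 1.776.
ΔY = k × ΔG = (+¥727 trillion) / 0.5632 ≈ +¥1,291 trillion.

+¥1,291 trillion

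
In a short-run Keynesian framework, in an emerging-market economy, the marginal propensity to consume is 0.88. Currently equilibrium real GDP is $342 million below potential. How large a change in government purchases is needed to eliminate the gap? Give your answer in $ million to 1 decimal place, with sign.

+$41.0 million

Spending multiplier = 1/(1 − MPC) = 1/(1 − 0.88) = 1/0.12 ≈ 8.333.
Need ΔY = +$342 million, so ΔG = ΔY/k = (+$342 million) × 0.12 ≈ +$41 million.
The government should increase government purchases by $41 million.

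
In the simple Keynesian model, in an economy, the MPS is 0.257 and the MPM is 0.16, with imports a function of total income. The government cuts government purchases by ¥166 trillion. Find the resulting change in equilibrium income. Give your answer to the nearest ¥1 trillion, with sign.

−¥398 trillion

MPC = 1 − MPS = 1 − 0.257 = 0.743.
Expenditure multiplier = 1/(1 − c + m) = 1/(1 − 0.743 + 0.16) = 1/0.417 ≈ 2.398.
ΔY = k × ΔG = (−¥166 trillion) / 0.417 ≈ −¥398 trillion.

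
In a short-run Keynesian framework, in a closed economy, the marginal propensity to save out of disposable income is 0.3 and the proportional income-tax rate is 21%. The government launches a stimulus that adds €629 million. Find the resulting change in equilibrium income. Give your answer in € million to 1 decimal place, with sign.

MPC = 1 − MPS = 1 − 0.3 = 0.7.
Spending multiplier = 1/(1 − c(1−t)) = 1/(1 − 0.7×0.79) = 1/0.447 ≈ 2.237.
ΔY = k × ΔG = (+€629 million) / 0.447 ≈ +€1,407.2 million.

+€1,407.2 million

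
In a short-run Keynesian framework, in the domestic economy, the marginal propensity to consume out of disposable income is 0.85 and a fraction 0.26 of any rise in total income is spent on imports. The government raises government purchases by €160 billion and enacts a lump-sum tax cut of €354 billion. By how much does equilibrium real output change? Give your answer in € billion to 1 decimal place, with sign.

Expenditure multiplier = 1/(1 − c + m) = 1/(1 − 0.85 + 0.26) = 1/0.41 ≈ 2.439.
ΔG contributes k·ΔG = (+€160 billion) / 0.41 ≈ +€390.2 billion.
ΔT of −€354 billion changes first-round spending by −c·ΔT = +€300.9 billion, contributing k·(−c·ΔT) = (+€300.9 billion) / 0.41 ≈ +€733.9 billion.
Net ΔY = k(ΔG − c·ΔT) = (+€460.9 billion) / 0.41 ≈ +€1,124.1 billion.

+€1,124.1 billion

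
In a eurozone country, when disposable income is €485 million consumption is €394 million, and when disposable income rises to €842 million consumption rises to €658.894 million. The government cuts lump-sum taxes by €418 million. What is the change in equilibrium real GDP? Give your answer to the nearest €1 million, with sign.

+€1,202 million

MPC = ΔC/ΔYd = (658.894 − 394)/(842 − 485) = 264.894/357 = 0.742.
A lump-sum tax change of −€418 million shifts disposable income by +€418 million; first-round consumption changes by −c × ΔT = −0.742 × (−€418 million) = +€310.156 million.
Expenditure multiplier = 1/(1 − MPC) = 1/(1 − 0.742) = 1/0.258 ≈ 3.876.
The tax multiplier is −c × k ≈ −2.876, so ΔY = k × (−c·ΔT) = (+€310.156 million) / 0.258 ≈ +€1,202 million.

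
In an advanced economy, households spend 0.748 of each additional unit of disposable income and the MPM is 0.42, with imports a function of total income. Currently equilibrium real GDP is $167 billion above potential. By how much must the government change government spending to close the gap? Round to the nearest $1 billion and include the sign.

Spending multiplier = 1/(1 − c + m) = 1/(1 − 0.748 + 0.42) = 1/0.672 ≈ 1.488.
Need ΔY = −$167 billion, so ΔG = ΔY/k = (−$167 billion) × 0.672 ≈ −$112 billion.
The government should cut government spending by $112 billion.

−$112 billion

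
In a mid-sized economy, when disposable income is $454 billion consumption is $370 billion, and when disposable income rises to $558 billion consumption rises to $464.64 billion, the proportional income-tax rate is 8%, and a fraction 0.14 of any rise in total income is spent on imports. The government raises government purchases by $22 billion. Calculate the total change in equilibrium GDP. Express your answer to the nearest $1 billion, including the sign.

MPC = ΔC/ΔYd = (464.64 − 370)/(558 − 454) = 94.64/104 = 0.91.
Government-spending multiplier = 1/(1 − c(1−t) + m) = 1/(1 − 0.91×0.92 + 0.14) = 1/0.3028 ≈ 3.303.
ΔY = k × ΔG = (+$22 billion) / 0.3028 ≈ +$73 billion.

+$73 billion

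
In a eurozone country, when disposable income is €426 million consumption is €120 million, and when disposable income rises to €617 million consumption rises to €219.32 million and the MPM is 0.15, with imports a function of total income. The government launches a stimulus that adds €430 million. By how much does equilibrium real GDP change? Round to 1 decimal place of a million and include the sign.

MPC = ΔC/ΔYd = (219.32 − 120)/(617 − 426) = 99.32/191 = 0.52.
Government-spending multiplier = 1/(1 − c + m) = 1/(1 − 0.52 + 0.15) = 1/0.63 ≈ 1.587.
ΔY = k × ΔG = (+€430 million) / 0.63 ≈ +€682.5 million.

+€682.5 million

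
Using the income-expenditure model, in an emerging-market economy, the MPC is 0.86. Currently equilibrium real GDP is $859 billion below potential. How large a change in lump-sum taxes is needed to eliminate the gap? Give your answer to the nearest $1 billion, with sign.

Spending multiplier = 1/(1 − MPC) = 1/(1 − 0.86) = 1/0.14 ≈ 7.143.
Tax multiplier = −c·k = −0.86/0.14 ≈ −6.143. Need ΔY = +$859 billion, so ΔT = ΔY/(−c·k) = −(+$859 billion) × 0.14 / 0.86 ≈ −$140 billion.
The government should cut lump-sum taxes by $140 billion.

−$140 billion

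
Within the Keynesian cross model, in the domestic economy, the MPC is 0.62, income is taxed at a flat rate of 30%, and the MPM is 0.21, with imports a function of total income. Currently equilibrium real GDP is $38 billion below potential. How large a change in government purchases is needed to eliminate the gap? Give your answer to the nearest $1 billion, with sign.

+$29 billion

Spending multiplier = 1/(1 − c(1−t) + m) = 1/(1 − 0.62×0.7 + 0.21) = 1/0.776 ≈ 1.289.
Need ΔY = +$38 billion, so ΔG = ΔY/k = (+$38 billion) × 0.776 ≈ +$29 billion.
The government should increase government purchases by $29 billion.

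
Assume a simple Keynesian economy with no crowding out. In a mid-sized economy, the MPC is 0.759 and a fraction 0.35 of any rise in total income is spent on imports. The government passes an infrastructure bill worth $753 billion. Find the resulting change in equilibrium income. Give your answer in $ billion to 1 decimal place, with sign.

+$1,274.1 billion

Government-spending multiplier = 1/(1 − c + m) = 1/(1 − 0.759 + 0.35) = 1/0.591 ≈ 1.692.
ΔY = k × ΔG = (+$753 billion) / 0.591 ≈ +$1,274.1 billion.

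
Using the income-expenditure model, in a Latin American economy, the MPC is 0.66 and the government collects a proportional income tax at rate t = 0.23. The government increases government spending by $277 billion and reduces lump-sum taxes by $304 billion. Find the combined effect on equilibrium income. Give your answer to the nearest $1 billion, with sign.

Expenditure multiplier = 1/(1 − c(1−t)) = 1/(1 − 0.66×0.77) = 1/0.4918 ≈ 2.033.
ΔG contributes k·ΔG = (+$277 billion) / 0.4918 ≈ +$563.2 billion.
ΔT of −$304 billion changes first-round spending by −c·ΔT = +$200.64 billion, contributing k·(−c·ΔT) = (+$200.64 billion) / 0.4918 ≈ +$408 billion.
Net ΔY = k(ΔG − c·ΔT) = (+$477.64 billion) / 0.4918 ≈ +$971 billion.

+$971 billion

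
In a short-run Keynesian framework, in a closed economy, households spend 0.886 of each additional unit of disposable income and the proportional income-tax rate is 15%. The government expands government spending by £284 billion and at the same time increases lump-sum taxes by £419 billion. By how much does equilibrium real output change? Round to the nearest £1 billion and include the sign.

−£353 billion

Expenditure multiplier = 1/(1 − c(1−t)) = 1/(1 − 0.886×0.85) = 1/0.2469 ≈ 4.05.
ΔG contributes k·ΔG = (+£284 billion) / 0.2469 ≈ +£1,150.3 billion.
ΔT of +£419 billion changes first-round spending by −c·ΔT = −£371.234 billion, contributing k·(−c·ΔT) = (−£371.234 billion) / 0.2469 ≈ −£1,503.6 billion.
Net ΔY = k(ΔG − c·ΔT) = (−£87.234 billion) / 0.2469 ≈ −£353 billion.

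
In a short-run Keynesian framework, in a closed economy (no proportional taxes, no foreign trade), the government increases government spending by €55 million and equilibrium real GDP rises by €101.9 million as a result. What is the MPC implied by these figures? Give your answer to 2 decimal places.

0.46

Implied spending multiplier k = ΔY/ΔG = 101.9/55 ≈ 1.8527.
Since k = 1/(1 − MPC), MPC = 1 − 1/k = 1 − ΔG/ΔY = 1 − 55/101.9 ≈ 0.46.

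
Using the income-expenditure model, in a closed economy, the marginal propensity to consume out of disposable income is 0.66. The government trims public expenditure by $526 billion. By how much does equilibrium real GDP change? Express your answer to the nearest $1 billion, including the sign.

−$1,547 billion

Government-spending multiplier = 1/(1 − MPC) = 1/(1 − 0.66) = 1/0.34 ≈ 2.941.
ΔY = k × ΔG = (−$526 billion) / 0.34 ≈ −$1,547 billion.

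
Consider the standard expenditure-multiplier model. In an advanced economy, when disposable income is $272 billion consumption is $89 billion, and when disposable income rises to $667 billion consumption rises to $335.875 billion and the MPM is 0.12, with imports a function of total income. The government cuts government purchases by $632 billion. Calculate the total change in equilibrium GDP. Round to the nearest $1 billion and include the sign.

MPC = ΔC/ΔYd = (335.875 − 89)/(667 − 272) = 246.875/395 = 0.625.
Expenditure multiplier = 1/(1 − c + m) = 1/(1 − 0.625 + 0.12) = 1/0.495 ≈ 2.02.
ΔY = k × ΔG = (−$632 billion) / 0.495 ≈ −$1,277 billion.

−$1,277 billion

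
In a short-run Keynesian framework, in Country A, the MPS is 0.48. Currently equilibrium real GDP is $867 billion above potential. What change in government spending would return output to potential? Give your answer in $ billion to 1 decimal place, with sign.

−$416.2 billion

MPC = 1 − MPS = 1 − 0.48 = 0.52.
Spending multiplier = 1/(1 − MPC) = 1/(1 − 0.52) = 1/0.48 ≈ 2.083.
Need ΔY = −$867 billion, so ΔG = ΔY/k = (−$867 billion) × 0.48 ≈ −$416.2 billion.
The government should cut government spending by $416.2 billion.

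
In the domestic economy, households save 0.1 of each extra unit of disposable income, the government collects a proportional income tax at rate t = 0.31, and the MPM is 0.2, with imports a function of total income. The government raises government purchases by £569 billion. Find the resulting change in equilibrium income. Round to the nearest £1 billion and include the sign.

MPC = 1 − MPS = 1 − 0.1 = 0.9.
Spending multiplier = 1/(1 − c(1−t) + m) = 1/(1 − 0.9×0.69 + 0.2) = 1/0.579 ≈ 1.727.
ΔY = k × ΔG = (+£569 billion) / 0.579 ≈ +£983 billion.

+£983 billion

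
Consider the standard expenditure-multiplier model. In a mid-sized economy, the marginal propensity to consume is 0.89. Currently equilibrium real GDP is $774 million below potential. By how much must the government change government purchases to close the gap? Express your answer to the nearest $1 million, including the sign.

+$85 million

Spending multiplier = 1/(1 − MPC) = 1/(1 − 0.89) = 1/0.11 ≈ 9.091.
Need ΔY = +$774 million, so ΔG = ΔY/k = (+$774 million) × 0.11 ≈ +$85 million.
The government should increase government purchases by $85 million.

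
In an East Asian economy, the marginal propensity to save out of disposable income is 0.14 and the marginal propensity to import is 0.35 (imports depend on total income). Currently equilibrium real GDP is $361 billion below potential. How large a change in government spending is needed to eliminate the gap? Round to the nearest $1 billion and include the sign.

+$177 billion

MPC = 1 − MPS = 1 − 0.14 = 0.86.
Spending multiplier = 1/(1 − c + m) = 1/(1 − 0.86 + 0.35) = 1/0.49 ≈ 2.041.
Need ΔY = +$361 billion, so ΔG = ΔY/k = (+$361 billion) × 0.49 ≈ +$177 billion.
The government should increase government spending by $177 billion.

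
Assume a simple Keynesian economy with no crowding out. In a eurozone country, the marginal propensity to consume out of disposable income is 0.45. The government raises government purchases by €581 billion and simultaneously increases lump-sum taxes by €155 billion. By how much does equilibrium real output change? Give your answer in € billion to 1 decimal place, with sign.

Expenditure multiplier = 1/(1 − MPC) = 1/(1 − 0.45) = 1/0.55 ≈ 1.818.
ΔG contributes k·ΔG = (+€581 billion) / 0.55 ≈ +€1,056.4 billion.
ΔT of +€155 billion changes first-round spending by −c·ΔT = −€69.75 billion, contributing k·(−c·ΔT) = (−€69.75 billion) / 0.55 ≈ −€126.8 billion.
Net ΔY = k(ΔG − c·ΔT) = (+€511.25 billion) / 0.55 ≈ +€929.5 billion.

+€929.5 billion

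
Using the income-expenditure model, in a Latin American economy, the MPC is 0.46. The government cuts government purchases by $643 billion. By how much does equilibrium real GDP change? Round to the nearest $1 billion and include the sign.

−$1,191 billion

Expenditure multiplier = 1/(1 − MPC) = 1/(1 − 0.46) = 1/0.54 ≈ 1.852.
ΔY = k × ΔG = (−$643 billion) / 0.54 ≈ −$1,191 billion.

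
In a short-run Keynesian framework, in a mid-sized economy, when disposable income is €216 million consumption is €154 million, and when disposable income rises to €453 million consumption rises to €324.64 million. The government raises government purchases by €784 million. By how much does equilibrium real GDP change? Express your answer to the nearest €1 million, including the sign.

MPC = ΔC/ΔYd = (324.64 − 154)/(453 − 216) = 170.64/237 = 0.72.
Spending multiplier = 1/(1 − MPC) = 1/(1 − 0.72) = 1/0.28 ≈ 3.571.
ΔY = k × ΔG = (+€784 million) / 0.28 = +€2,800 million.

+€2,800 million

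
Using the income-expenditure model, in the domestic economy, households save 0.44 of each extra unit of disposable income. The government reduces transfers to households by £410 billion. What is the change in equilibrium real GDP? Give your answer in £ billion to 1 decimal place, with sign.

MPC = 1 − MPS = 1 − 0.44 = 0.56.
The transfer change shifts disposable income by −£410 billion, so first-round consumption changes by c·ΔTR = 0.56 × (−£410 billion) = −£229.6 billion.
Expenditure multiplier = 1/(1 − MPC) = 1/(1 − 0.56) = 1/0.44 ≈ 2.273.
The transfer multiplier is c × k ≈ 1.273, so ΔY = k × (c·ΔTR) = (−£229.6 billion) / 0.44 ≈ −£521.8 billion.

−£521.8 billion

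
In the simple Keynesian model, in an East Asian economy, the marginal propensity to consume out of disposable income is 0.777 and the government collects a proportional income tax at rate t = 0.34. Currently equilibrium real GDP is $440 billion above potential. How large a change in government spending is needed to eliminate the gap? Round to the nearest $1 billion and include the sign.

−$214 billion

Spending multiplier = 1/(1 − c(1−t)) = 1/(1 − 0.777×0.66) = 1/0.48718 ≈ 2.053.
Need ΔY = −$440 billion, so ΔG = ΔY/k = (−$440 billion) × 0.48718 ≈ −$214 billion.
The government should cut government spending by $214 billion.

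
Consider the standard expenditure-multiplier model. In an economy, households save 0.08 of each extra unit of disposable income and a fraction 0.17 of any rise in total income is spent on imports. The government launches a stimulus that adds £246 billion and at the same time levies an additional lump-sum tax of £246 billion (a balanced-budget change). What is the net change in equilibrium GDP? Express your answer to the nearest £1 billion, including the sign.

+£79 billion

MPC = 1 − MPS = 1 − 0.08 = 0.92.
Expenditure multiplier = 1/(1 − c + m) = 1/(1 − 0.92 + 0.17) = 1/0.25 = 4.
ΔG contributes k·ΔG = (+£246 billion) / 0.25 = +£984 billion.
ΔT of +£246 billion changes first-round spending by −c·ΔT = −£226.32 billion, contributing k·(−c·ΔT) = (−£226.32 billion) / 0.25 ≈ −£905.3 billion.
Net ΔY = k(ΔG − c·ΔT) = (+£19.68 billion) / 0.25 ≈ +£79 billion.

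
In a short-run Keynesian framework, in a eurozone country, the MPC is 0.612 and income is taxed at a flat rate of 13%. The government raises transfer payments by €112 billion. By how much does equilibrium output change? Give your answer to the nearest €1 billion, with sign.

The transfer change shifts disposable income by +€112 billion, so first-round consumption changes by c·ΔTR = 0.612 × (+€112 billion) = +€68.544 billion.
Expenditure multiplier = 1/(1 − c(1−t)) = 1/(1 − 0.612×0.87) = 1/0.46756 ≈ 2.139.
The transfer multiplier is c × k ≈ 1.309, so ΔY = k × (c·ΔTR) = (+€68.544 billion) / 0.46756 ≈ +€147 billion.

+€147 billion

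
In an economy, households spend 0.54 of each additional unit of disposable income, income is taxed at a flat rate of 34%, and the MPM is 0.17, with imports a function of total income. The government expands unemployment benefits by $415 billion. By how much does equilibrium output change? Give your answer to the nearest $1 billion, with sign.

The transfer change shifts disposable income by +$415 billion, so first-round consumption changes by c·ΔTR = 0.54 × (+$415 billion) = +$224.1 billion.
Expenditure multiplier = 1/(1 − c(1−t) + m) = 1/(1 − 0.54×0.66 + 0.17) = 1/0.8136 ≈ 1.229.
The transfer multiplier is c × k ≈ 0.664, so ΔY = k × (c·ΔTR) = (+$224.1 billion) / 0.8136 ≈ +$275 billion.

+$275 billion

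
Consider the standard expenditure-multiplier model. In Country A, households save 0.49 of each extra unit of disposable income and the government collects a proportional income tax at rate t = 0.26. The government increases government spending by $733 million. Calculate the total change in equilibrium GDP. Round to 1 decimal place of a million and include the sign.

MPC = 1 − MPS = 1 − 0.49 = 0.51.
Government-spending multiplier = 1/(1 − c(1−t)) = 1/(1 − 0.51×0.74) = 1/0.6226 ≈ 1.606.
ΔY = k × ΔG = (+$733 million) / 0.6226 ≈ +$1,177.3 million.

+$1,177.3 million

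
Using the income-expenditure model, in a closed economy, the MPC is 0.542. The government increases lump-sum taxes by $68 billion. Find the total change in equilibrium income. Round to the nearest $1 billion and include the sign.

−$80 billion

A lump-sum tax change of +$68 billion shifts disposable income by −$68 billion; first-round consumption changes by −c × ΔT = −0.542 × (+$68 billion) = −$36.856 billion.
Expenditure multiplier = 1/(1 − MPC) = 1/(1 − 0.542) = 1/0.458 ≈ 2.183.
The tax multiplier is −c × k ≈ −1.183, so ΔY = k × (−c·ΔT) = (−$36.856 billion) / 0.458 ≈ −$80 billion.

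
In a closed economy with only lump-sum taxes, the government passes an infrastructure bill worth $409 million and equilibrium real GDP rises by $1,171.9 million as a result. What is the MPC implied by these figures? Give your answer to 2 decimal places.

Implied spending multiplier k = ΔY/ΔG = 1,171.9/409 ≈ 2.8653.
Since k = 1/(1 − MPC), MPC = 1 − 1/k = 1 − ΔG/ΔY = 1 − 409/1,171.9 ≈ 0.65.

0.65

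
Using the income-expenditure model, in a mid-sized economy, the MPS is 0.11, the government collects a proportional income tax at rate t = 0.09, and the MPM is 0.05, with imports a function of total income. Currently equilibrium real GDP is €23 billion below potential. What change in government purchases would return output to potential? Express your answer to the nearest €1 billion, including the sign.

+€6 billion

MPC = 1 − MPS = 1 − 0.11 = 0.89.
Spending multiplier = 1/(1 − c(1−t) + m) = 1/(1 − 0.89×0.91 + 0.05) = 1/0.2401 ≈ 4.165.
Need ΔY = +€23 billion, so ΔG = ΔY/k = (+€23 billion) × 0.2401 ≈ +€6 billion.
The government should increase government purchases by €6 billion.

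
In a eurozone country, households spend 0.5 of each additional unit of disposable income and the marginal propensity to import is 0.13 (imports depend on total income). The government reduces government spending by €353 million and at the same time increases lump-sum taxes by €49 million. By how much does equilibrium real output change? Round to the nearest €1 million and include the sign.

Expenditure multiplier = 1/(1 − c + m) = 1/(1 − 0.5 + 0.13) = 1/0.63 ≈ 1.587.
ΔG contributes k·ΔG = (−€353 million) / 0.63 ≈ −€560.3 million.
ΔT of +€49 million changes first-round spending by −c·ΔT = −€24.5 million, contributing k·(−c·ΔT) = (−€24.5 million) / 0.63 ≈ −€38.9 million.
Net ΔY = k(ΔG − c·ΔT) = (−€377.5 million) / 0.63 ≈ −€599 million.

−€599 million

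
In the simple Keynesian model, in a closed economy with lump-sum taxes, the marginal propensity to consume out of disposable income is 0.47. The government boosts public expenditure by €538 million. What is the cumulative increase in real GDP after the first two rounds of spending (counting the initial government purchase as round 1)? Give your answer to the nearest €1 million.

Round 1 adds ΔG = €538 million; each later round is MPC = 0.47 times the previous.
After 2 rounds: 538 + 252.86 = ΔG·(1 − c^2)/(1 − c) = 538 × (1 − 0.2209)/0.53 ≈ €791 million.

€791 million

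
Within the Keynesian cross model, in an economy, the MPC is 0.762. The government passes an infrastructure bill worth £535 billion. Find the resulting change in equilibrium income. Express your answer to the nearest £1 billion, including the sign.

Government-spending multiplier = 1/(1 − MPC) = 1/(1 − 0.762) = 1/0.238 ≈ 4.202.
ΔY = k × ΔG = (+£535 billion) / 0.238 ≈ +£2,248 billion.

+£2,248 billion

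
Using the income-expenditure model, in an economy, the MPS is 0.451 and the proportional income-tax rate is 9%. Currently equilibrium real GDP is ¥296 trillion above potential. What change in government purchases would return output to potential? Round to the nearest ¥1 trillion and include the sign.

−¥148 trillion

MPC = 1 − MPS = 1 − 0.451 = 0.549.
Spending multiplier = 1/(1 − c(1−t)) = 1/(1 − 0.549×0.91) = 1/0.50041 ≈ 1.998.
Need ΔY = −¥296 trillion, so ΔG = ΔY/k = (−¥296 trillion) × 0.50041 ≈ −¥148 trillion.
The government should cut government purchases by ¥148 trillion.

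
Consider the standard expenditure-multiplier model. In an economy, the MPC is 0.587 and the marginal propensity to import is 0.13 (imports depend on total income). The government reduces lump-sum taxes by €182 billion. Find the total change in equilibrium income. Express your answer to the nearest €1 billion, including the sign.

A lump-sum tax change of −€182 billion shifts disposable income by +€182 billion; first-round consumption changes by −c × ΔT = −0.587 × (−€182 billion) = +€106.834 billion.
Expenditure multiplier = 1/(1 − c + m) = 1/(1 − 0.587 + 0.13) = 1/0.543 ≈ 1.842.
The tax multiplier is −c × k ≈ −1.081, so ΔY = k × (−c·ΔT) = (+€106.834 billion) / 0.543 ≈ +€197 billion.

+€197 billion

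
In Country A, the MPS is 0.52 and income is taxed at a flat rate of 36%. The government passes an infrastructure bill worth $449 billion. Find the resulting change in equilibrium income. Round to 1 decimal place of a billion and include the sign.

+$648.1 billion

MPC = 1 − MPS = 1 − 0.52 = 0.48.
Spending multiplier = 1/(1 − c(1−t)) = 1/(1 − 0.48×0.64) = 1/0.6928 ≈ 1.443.
ΔY = k × ΔG = (+$449 billion) / 0.6928 ≈ +$648.1 billion.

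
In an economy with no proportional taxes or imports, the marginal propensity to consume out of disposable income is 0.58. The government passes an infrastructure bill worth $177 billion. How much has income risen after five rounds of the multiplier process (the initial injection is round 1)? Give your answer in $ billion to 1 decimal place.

Round 1 adds ΔG = $177 billion; each later round is MPC = 0.58 times the previous.
After 5 rounds: 177 + 102.66 + 59.5428 + 34.534824 + 20.03019792 = ΔG·(1 − c^5)/(1 − c) = 177 × (1 − 0.0656356768)/0.42 ≈ $393.8 billion.

$393.8 billion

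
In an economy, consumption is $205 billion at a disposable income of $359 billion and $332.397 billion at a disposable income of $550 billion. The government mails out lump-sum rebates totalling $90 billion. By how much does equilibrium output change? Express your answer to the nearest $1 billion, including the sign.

+$180 billion

MPC = ΔC/ΔYd = (332.397 − 205)/(550 − 359) = 127.397/191 = 0.667.
A lump-sum tax change of −$90 billion shifts disposable income by +$90 billion; first-round consumption changes by −c × ΔT = −0.667 × (−$90 billion) = +$60.03 billion.
Expenditure multiplier = 1/(1 − MPC) = 1/(1 − 0.667) = 1/0.333 ≈ 3.003.
The tax multiplier is −c × k ≈ −2.003, so ΔY = k × (−c·ΔT) = (+$60.03 billion) / 0.333 ≈ +$180 billion.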